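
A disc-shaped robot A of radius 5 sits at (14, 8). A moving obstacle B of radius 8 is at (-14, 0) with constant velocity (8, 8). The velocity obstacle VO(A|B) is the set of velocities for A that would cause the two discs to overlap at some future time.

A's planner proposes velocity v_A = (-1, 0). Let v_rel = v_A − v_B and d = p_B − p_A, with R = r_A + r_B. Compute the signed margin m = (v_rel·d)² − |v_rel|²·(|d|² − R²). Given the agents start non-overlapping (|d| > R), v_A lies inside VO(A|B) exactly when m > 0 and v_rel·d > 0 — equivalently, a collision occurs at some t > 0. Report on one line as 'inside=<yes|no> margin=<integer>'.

d = (-28, -8),  |d|² = 848;  R = 5+8 = 13,  c = 848−13² = 679
v_rel = (-9, -8),  |v_rel|² = 145;  v_rel·d = (-9)·(-28) + (-8)·(-8) = 316
145·t² − 632·t + 679 = 0  ⇒  m = 316² − 145·679 = 1401
m = 1401 > 0,  v_rel·d = 316 > 0  ⇒  inside

inside=yes margin=1401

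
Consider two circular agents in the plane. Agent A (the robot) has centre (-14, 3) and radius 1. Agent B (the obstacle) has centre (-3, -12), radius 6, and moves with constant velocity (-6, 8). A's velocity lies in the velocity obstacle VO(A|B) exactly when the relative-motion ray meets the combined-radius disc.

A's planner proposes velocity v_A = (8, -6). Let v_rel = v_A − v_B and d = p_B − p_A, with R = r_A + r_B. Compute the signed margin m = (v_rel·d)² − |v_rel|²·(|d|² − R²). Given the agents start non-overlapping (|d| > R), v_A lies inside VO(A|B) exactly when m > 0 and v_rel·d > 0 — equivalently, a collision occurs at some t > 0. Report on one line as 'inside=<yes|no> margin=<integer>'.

d = (11, -15),  |d|² = 346;  R = 1+6 = 7,  c = 346−7² = 297
v_rel = (14, -14),  |v_rel|² = 392;  v_rel·d = (14)·(11) + (-14)·(-15) = 364
392·t² − 728·t + 297 = 0  ⇒  m = 364² − 392·297 = 16072
m = 16072 > 0,  v_rel·d = 364 > 0  ⇒  inside

inside=yes margin=16072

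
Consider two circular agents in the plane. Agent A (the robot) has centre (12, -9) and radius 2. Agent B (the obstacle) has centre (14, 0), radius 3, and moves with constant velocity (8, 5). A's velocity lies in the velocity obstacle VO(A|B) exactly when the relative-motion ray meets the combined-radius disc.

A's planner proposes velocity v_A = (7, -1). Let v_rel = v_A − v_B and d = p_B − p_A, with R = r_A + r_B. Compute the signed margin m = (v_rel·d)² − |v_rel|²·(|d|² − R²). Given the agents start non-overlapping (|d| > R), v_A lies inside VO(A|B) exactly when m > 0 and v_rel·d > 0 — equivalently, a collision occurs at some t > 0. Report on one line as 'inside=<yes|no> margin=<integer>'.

d = (2, 9),  |d|² = 85;  R = 2+3 = 5,  c = 85−5² = 60
v_rel = (-1, -6),  |v_rel|² = 37;  v_rel·d = (-1)·(2) + (-6)·(9) = -56
37·t² + 112·t + 60 = 0  ⇒  m = (-56)² − 37·60 = 916
m = 916 > 0,  v_rel·d = -56 < 0  ⇒  outside

inside=no margin=916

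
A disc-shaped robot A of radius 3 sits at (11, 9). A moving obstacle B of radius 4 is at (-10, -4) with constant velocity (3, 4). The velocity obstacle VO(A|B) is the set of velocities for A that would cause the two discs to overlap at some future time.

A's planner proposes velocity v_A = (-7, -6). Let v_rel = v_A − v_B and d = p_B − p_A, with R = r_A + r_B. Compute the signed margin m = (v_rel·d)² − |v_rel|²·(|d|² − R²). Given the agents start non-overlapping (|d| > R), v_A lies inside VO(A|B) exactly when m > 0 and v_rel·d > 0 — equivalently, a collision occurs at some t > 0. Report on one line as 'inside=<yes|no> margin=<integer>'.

d = (-21, -13),  |d|² = 610;  R = 3+4 = 7,  c = 610−7² = 561
v_rel = (-10, -10),  |v_rel|² = 200;  v_rel·d = (-10)·(-21) + (-10)·(-13) = 340
200·t² − 680·t + 561 = 0  ⇒  m = 340² − 200·561 = 3400
m = 3400 > 0,  v_rel·d = 340 > 0  ⇒  inside

inside=yes margin=3400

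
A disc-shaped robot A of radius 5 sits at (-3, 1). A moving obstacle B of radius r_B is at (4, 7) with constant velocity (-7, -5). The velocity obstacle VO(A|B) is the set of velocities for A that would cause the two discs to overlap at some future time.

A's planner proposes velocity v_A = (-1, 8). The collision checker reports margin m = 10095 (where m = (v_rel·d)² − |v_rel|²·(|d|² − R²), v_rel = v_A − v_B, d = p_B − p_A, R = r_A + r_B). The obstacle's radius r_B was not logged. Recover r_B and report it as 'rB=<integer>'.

m = 10095
d = (7, 6);  v_rel = (6, 13),  |v_rel|² = 205
v_rel×d = (6)·(6) − (13)·(7) = -55
since m = R²·205 − (-55)²:  R² = (3025 + 10095) / 205 = 64
R = √64 = 8  ⇒  r_B = 8 − 5 = 3

rB=3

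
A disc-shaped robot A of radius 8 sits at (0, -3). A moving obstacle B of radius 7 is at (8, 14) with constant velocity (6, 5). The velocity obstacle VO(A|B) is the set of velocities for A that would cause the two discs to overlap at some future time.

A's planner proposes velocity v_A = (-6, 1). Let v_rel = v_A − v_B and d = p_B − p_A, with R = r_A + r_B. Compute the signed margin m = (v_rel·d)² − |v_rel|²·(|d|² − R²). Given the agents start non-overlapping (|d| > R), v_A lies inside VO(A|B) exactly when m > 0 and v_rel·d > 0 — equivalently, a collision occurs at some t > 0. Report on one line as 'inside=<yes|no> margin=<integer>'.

d = (8, 17),  |d|² = 353;  R = 8+7 = 15,  c = 353−15² = 128
v_rel = (-12, -4),  |v_rel|² = 160;  v_rel·d = (-12)·(8) + (-4)·(17) = -164
160·t² + 328·t + 128 = 0  ⇒  m = (-164)² − 160·128 = 6416
m = 6416 > 0,  v_rel·d = -164 < 0  ⇒  outside

inside=no margin=6416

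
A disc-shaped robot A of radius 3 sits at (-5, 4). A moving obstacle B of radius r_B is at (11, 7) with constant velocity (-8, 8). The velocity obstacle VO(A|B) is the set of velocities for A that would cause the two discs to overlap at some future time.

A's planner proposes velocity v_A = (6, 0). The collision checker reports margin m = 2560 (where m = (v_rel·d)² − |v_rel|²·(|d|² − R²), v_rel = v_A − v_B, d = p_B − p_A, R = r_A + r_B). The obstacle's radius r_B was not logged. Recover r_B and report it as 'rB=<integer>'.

m = 2560
d = (16, 3);  v_rel = (14, -8),  |v_rel|² = 260
v_rel×d = (14)·(3) − (-8)·(16) = 170
since m = R²·260 − 170²:  R² = (28900 + 2560) / 260 = 121
R = √121 = 11  ⇒  r_B = 11 − 3 = 8

rB=8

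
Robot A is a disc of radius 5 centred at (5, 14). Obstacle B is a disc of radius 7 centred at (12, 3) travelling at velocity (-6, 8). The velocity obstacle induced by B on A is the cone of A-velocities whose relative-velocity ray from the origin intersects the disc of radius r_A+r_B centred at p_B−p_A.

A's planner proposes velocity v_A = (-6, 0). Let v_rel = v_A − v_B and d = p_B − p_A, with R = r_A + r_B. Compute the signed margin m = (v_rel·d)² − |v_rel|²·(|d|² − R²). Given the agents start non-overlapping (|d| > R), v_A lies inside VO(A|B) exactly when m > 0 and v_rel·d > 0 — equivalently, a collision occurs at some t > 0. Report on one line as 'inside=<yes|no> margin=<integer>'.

d = (7, -11),  |d|² = 170;  R = 5+7 = 12,  c = 170−12² = 26
v_rel = (0, -8),  |v_rel|² = 64;  v_rel·d = (0)·(7) + (-8)·(-11) = 88
64·t² − 176·t + 26 = 0  ⇒  m = 88² − 64·26 = 6080
m = 6080 > 0,  v_rel·d = 88 > 0  ⇒  inside

inside=yes margin=6080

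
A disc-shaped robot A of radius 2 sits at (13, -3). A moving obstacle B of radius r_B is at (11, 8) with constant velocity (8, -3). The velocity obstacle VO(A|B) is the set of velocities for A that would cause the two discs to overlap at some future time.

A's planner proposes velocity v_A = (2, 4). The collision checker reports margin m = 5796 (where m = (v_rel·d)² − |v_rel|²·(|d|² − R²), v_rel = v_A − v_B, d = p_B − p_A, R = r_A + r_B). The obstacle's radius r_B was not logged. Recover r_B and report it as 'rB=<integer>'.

m = 5796
d = (-2, 11);  v_rel = (-6, 7),  |v_rel|² = 85
v_rel×d = (-6)·(11) − (7)·(-2) = -52
since m = R²·85 − (-52)²:  R² = (2704 + 5796) / 85 = 100
R = √100 = 10  ⇒  r_B = 10 − 2 = 8

rB=8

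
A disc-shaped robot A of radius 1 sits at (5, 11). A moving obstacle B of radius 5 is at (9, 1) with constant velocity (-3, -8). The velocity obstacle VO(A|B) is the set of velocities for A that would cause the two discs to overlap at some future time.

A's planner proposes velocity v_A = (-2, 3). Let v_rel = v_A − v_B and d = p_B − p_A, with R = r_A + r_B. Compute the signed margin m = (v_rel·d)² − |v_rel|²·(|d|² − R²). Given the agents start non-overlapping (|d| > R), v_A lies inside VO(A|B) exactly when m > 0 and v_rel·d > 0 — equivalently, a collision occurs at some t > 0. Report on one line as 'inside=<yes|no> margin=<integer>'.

d = (4, -10),  |d|² = 116;  R = 1+5 = 6,  c = 116−6² = 80
v_rel = (1, 11),  |v_rel|² = 122;  v_rel·d = (1)·(4) + (11)·(-10) = -106
122·t² + 212·t + 80 = 0  ⇒  m = (-106)² − 122·80 = 1476
m = 1476 > 0,  v_rel·d = -106 < 0  ⇒  outside

inside=no margin=1476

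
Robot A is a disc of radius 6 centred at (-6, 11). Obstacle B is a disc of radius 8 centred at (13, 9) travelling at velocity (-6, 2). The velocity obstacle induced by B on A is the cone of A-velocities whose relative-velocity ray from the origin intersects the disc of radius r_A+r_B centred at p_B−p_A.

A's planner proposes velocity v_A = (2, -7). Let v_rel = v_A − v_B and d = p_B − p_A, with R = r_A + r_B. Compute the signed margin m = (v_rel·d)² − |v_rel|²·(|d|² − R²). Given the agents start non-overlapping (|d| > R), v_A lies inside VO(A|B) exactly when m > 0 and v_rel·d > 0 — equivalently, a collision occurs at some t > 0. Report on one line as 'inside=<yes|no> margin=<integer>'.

d = (19, -2),  |d|² = 365;  R = 6+8 = 14,  c = 365−14² = 169
v_rel = (8, -9),  |v_rel|² = 145;  v_rel·d = (8)·(19) + (-9)·(-2) = 170
145·t² − 340·t + 169 = 0  ⇒  m = 170² − 145·169 = 4395
m = 4395 > 0,  v_rel·d = 170 > 0  ⇒  inside

inside=yes margin=4395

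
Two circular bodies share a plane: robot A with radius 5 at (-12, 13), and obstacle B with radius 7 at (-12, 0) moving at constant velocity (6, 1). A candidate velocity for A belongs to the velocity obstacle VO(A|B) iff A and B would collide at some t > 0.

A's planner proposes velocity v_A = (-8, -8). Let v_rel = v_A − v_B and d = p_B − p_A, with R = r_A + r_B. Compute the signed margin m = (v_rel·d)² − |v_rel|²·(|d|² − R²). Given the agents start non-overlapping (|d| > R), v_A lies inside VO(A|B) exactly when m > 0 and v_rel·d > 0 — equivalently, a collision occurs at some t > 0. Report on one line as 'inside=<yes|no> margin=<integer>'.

d = (0, -13),  |d|² = 169;  R = 5+7 = 12,  c = 169−12² = 25
v_rel = (-14, -9),  |v_rel|² = 277;  v_rel·d = (-14)·(0) + (-9)·(-13) = 117
277·t² − 234·t + 25 = 0  ⇒  m = 117² − 277·25 = 6764
m = 6764 > 0,  v_rel·d = 117 > 0  ⇒  inside

inside=yes margin=6764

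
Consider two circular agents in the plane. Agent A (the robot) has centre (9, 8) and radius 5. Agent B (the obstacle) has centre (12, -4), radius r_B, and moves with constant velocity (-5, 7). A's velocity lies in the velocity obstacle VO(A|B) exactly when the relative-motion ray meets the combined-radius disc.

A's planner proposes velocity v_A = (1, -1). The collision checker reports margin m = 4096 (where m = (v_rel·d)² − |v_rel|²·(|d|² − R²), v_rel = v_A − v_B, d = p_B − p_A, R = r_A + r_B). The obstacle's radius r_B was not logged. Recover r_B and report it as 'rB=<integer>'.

m = 4096
d = (3, -12);  v_rel = (6, -8),  |v_rel|² = 100
v_rel×d = (6)·(-12) − (-8)·(3) = -48
since m = R²·100 − (-48)²:  R² = (2304 + 4096) / 100 = 64
R = √64 = 8  ⇒  r_B = 8 − 5 = 3

rB=3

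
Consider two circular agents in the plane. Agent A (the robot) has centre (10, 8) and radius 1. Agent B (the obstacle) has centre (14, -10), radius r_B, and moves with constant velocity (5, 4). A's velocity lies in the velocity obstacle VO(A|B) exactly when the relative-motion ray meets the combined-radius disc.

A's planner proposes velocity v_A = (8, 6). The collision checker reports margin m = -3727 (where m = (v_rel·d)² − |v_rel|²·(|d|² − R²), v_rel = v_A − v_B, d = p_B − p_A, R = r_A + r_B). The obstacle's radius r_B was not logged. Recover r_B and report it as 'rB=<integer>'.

m = -3727
d = (4, -18);  v_rel = (3, 2),  |v_rel|² = 13
v_rel×d = (3)·(-18) − (2)·(4) = -62
since m = R²·13 − (-62)²:  R² = (3844 + -3727) / 13 = 9
R = √9 = 3  ⇒  r_B = 3 − 1 = 2

rB=2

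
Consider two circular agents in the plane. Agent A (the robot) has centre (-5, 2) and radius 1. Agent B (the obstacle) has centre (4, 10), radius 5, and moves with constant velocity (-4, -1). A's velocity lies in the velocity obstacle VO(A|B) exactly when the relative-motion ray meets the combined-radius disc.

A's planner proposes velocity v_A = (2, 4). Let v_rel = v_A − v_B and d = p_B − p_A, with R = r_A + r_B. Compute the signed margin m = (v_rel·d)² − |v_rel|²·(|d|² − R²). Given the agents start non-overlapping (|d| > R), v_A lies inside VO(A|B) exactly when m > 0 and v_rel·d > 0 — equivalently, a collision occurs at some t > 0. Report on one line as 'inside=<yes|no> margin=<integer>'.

d = (9, 8),  |d|² = 145;  R = 1+5 = 6,  c = 145−6² = 109
v_rel = (6, 5),  |v_rel|² = 61;  v_rel·d = (6)·(9) + (5)·(8) = 94
61·t² − 188·t + 109 = 0  ⇒  m = 94² − 61·109 = 2187
m = 2187 > 0,  v_rel·d = 94 > 0  ⇒  inside

inside=yes margin=2187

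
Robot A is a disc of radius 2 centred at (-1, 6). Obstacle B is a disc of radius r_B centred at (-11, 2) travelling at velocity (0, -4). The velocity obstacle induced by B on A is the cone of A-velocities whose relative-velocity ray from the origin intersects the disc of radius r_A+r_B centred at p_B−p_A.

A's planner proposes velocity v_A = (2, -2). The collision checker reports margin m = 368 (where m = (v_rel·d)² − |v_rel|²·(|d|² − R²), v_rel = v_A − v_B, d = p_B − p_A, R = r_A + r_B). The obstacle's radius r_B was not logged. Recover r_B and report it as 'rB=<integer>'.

m = 368
d = (-10, -4);  v_rel = (2, 2),  |v_rel|² = 8
v_rel×d = (2)·(-4) − (2)·(-10) = 12
since m = R²·8 − 12²:  R² = (144 + 368) / 8 = 64
R = √64 = 8  ⇒  r_B = 8 − 2 = 6

rB=6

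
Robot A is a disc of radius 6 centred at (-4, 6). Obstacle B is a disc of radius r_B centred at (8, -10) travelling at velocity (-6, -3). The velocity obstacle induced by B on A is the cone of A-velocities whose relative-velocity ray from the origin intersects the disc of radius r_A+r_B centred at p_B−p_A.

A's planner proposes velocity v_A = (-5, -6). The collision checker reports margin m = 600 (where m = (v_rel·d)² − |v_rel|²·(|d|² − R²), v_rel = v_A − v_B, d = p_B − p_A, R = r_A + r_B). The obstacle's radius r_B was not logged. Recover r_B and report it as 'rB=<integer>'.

m = 600
d = (12, -16);  v_rel = (1, -3),  |v_rel|² = 10
v_rel×d = (1)·(-16) − (-3)·(12) = 20
since m = R²·10 − 20²:  R² = (400 + 600) / 10 = 100
R = √100 = 10  ⇒  r_B = 10 − 6 = 4

rB=4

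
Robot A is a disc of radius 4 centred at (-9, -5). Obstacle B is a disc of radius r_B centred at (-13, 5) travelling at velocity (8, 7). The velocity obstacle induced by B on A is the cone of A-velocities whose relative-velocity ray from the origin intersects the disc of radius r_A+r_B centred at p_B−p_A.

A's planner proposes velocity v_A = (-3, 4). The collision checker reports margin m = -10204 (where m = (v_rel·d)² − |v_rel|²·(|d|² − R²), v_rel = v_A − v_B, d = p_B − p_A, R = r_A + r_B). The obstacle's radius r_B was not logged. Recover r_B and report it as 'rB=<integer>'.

m = -10204
d = (-4, 10);  v_rel = (-11, -3),  |v_rel|² = 130
v_rel×d = (-11)·(10) − (-3)·(-4) = -122
since m = R²·130 − (-122)²:  R² = (14884 + -10204) / 130 = 36
R = √36 = 6  ⇒  r_B = 6 − 4 = 2

rB=2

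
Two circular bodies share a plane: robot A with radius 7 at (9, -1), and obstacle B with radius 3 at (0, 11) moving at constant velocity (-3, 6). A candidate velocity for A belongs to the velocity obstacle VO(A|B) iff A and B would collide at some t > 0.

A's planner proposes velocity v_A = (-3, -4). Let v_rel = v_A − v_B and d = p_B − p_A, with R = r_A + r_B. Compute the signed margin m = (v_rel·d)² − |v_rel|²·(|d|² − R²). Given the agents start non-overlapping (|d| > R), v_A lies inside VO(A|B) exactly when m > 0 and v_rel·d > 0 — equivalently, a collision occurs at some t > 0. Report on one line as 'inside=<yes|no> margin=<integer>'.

d = (-9, 12),  |d|² = 225;  R = 7+3 = 10,  c = 225−10² = 125
v_rel = (0, -10),  |v_rel|² = 100;  v_rel·d = (0)·(-9) + (-10)·(12) = -120
100·t² + 240·t + 125 = 0  ⇒  m = (-120)² − 100·125 = 1900
m = 1900 > 0,  v_rel·d = -120 < 0  ⇒  outside

inside=no margin=1900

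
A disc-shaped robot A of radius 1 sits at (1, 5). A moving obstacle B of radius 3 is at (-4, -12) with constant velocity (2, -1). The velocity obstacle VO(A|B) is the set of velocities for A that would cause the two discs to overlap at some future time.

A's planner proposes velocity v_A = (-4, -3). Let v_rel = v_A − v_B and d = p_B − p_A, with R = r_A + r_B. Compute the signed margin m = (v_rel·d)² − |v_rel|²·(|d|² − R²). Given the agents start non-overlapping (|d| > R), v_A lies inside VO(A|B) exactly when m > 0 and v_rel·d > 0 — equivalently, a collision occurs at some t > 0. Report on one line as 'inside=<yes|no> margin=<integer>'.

d = (-5, -17),  |d|² = 314;  R = 1+3 = 4,  c = 314−4² = 298
v_rel = (-6, -2),  |v_rel|² = 40;  v_rel·d = (-6)·(-5) + (-2)·(-17) = 64
40·t² − 128·t + 298 = 0  ⇒  m = 64² − 40·298 = -7824
m = -7824 < 0,  v_rel·d = 64 > 0  ⇒  outside

inside=no margin=-7824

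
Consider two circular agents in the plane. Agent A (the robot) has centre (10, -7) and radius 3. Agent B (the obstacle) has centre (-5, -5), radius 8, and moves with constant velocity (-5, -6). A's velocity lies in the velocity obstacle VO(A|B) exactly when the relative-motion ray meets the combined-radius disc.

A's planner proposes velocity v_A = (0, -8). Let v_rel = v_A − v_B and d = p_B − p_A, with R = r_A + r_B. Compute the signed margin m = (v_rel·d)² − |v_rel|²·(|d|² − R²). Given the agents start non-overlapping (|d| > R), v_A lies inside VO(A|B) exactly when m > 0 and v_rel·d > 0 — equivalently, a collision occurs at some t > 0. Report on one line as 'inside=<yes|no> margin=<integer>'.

d = (-15, 2),  |d|² = 229;  R = 3+8 = 11,  c = 229−11² = 108
v_rel = (5, -2),  |v_rel|² = 29;  v_rel·d = (5)·(-15) + (-2)·(2) = -79
29·t² + 158·t + 108 = 0  ⇒  m = (-79)² − 29·108 = 3109
m = 3109 > 0,  v_rel·d = -79 < 0  ⇒  outside

inside=no margin=3109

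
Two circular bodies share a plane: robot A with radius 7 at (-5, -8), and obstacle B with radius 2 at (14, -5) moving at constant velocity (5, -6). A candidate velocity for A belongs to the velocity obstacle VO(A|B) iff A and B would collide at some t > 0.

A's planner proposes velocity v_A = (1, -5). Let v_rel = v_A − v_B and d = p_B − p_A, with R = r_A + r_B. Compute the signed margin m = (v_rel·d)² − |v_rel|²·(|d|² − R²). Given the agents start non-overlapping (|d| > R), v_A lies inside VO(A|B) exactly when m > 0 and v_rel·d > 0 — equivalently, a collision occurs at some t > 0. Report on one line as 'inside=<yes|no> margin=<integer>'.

d = (19, 3),  |d|² = 370;  R = 7+2 = 9,  c = 370−9² = 289
v_rel = (-4, 1),  |v_rel|² = 17;  v_rel·d = (-4)·(19) + (1)·(3) = -73
17·t² + 146·t + 289 = 0  ⇒  m = (-73)² − 17·289 = 416
m = 416 > 0,  v_rel·d = -73 < 0  ⇒  outside

inside=no margin=416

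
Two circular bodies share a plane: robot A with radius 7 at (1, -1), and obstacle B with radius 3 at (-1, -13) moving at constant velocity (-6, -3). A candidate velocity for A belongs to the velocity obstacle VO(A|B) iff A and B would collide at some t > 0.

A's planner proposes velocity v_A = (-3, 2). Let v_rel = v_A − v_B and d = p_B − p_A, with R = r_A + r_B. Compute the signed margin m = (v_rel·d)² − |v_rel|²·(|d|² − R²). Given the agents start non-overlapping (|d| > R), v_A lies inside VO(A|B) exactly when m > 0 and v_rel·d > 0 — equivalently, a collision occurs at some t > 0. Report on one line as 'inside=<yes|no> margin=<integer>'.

d = (-2, -12),  |d|² = 148;  R = 7+3 = 10,  c = 148−10² = 48
v_rel = (3, 5),  |v_rel|² = 34;  v_rel·d = (3)·(-2) + (5)·(-12) = -66
34·t² + 132·t + 48 = 0  ⇒  m = (-66)² − 34·48 = 2724
m = 2724 > 0,  v_rel·d = -66 < 0  ⇒  outside

inside=no margin=2724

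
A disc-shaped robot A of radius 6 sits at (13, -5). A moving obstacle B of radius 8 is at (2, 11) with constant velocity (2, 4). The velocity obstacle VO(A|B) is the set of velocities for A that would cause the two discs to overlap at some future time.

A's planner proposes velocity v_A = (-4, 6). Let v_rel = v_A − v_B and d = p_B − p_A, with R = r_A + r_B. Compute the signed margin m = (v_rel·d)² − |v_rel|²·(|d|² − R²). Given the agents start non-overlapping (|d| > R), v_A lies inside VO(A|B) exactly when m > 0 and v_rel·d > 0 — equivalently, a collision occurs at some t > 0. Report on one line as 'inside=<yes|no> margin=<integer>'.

d = (-11, 16),  |d|² = 377;  R = 6+8 = 14,  c = 377−14² = 181
v_rel = (-6, 2),  |v_rel|² = 40;  v_rel·d = (-6)·(-11) + (2)·(16) = 98
40·t² − 196·t + 181 = 0  ⇒  m = 98² − 40·181 = 2364
m = 2364 > 0,  v_rel·d = 98 > 0  ⇒  inside

inside=yes margin=2364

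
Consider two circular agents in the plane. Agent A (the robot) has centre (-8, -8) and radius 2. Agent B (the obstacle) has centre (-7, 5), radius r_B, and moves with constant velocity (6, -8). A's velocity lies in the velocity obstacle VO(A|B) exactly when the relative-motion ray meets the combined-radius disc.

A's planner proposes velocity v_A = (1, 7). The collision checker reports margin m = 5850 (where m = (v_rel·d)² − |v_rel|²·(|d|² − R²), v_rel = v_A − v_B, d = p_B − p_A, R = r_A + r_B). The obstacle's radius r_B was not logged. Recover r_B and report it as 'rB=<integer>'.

m = 5850
d = (1, 13);  v_rel = (-5, 15),  |v_rel|² = 250
v_rel×d = (-5)·(13) − (15)·(1) = -80
since m = R²·250 − (-80)²:  R² = (6400 + 5850) / 250 = 49
R = √49 = 7  ⇒  r_B = 7 − 2 = 5

rB=5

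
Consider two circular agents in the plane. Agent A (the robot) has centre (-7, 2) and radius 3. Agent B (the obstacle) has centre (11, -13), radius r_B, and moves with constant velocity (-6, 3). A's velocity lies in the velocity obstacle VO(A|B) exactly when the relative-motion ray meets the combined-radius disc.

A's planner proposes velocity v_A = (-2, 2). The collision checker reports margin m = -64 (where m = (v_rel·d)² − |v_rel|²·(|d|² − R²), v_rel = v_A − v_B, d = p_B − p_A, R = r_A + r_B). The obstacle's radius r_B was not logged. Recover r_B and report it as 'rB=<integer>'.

m = -64
d = (18, -15);  v_rel = (4, -1),  |v_rel|² = 17
v_rel×d = (4)·(-15) − (-1)·(18) = -42
since m = R²·17 − (-42)²:  R² = (1764 + -64) / 17 = 100
R = √100 = 10  ⇒  r_B = 10 − 3 = 7

rB=7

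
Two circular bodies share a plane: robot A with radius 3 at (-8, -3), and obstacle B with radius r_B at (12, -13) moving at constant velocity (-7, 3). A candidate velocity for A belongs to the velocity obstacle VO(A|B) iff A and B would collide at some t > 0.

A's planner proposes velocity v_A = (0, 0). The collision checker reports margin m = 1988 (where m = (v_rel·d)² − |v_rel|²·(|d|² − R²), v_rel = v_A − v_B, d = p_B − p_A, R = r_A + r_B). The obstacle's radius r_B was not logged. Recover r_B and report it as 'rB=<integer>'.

m = 1988
d = (20, -10);  v_rel = (7, -3),  |v_rel|² = 58
v_rel×d = (7)·(-10) − (-3)·(20) = -10
since m = R²·58 − (-10)²:  R² = (100 + 1988) / 58 = 36
R = √36 = 6  ⇒  r_B = 6 − 3 = 3

rB=3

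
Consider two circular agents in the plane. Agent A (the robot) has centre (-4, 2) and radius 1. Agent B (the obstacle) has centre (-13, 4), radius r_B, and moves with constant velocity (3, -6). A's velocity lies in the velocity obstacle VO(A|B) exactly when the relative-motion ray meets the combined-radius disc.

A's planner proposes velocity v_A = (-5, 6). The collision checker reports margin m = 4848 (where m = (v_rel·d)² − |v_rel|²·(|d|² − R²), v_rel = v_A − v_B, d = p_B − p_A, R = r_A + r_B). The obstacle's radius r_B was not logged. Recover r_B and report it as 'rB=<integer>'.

m = 4848
d = (-9, 2);  v_rel = (-8, 12),  |v_rel|² = 208
v_rel×d = (-8)·(2) − (12)·(-9) = 92
since m = R²·208 − 92²:  R² = (8464 + 4848) / 208 = 64
R = √64 = 8  ⇒  r_B = 8 − 1 = 7

rB=7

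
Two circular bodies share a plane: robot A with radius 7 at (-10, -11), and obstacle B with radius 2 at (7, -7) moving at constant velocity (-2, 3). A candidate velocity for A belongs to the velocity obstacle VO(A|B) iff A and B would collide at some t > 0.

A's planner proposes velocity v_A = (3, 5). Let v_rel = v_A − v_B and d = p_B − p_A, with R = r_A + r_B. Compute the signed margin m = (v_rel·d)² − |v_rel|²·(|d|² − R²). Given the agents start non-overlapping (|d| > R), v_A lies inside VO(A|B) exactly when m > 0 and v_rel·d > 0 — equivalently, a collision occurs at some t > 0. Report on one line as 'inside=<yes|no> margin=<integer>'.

d = (17, 4),  |d|² = 305;  R = 7+2 = 9,  c = 305−9² = 224
v_rel = (5, 2),  |v_rel|² = 29;  v_rel·d = (5)·(17) + (2)·(4) = 93
29·t² − 186·t + 224 = 0  ⇒  m = 93² − 29·224 = 2153
m = 2153 > 0,  v_rel·d = 93 > 0  ⇒  inside

inside=yes margin=2153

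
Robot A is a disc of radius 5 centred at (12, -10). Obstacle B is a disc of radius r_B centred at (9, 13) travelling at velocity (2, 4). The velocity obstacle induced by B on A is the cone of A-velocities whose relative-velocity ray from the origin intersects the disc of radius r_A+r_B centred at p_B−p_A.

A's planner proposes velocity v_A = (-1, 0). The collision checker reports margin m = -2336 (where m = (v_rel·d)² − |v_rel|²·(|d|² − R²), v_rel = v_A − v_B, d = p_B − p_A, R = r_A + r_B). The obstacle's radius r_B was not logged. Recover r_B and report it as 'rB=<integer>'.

m = -2336
d = (-3, 23);  v_rel = (-3, -4),  |v_rel|² = 25
v_rel×d = (-3)·(23) − (-4)·(-3) = -81
since m = R²·25 − (-81)²:  R² = (6561 + -2336) / 25 = 169
R = √169 = 13  ⇒  r_B = 13 − 5 = 8

rB=8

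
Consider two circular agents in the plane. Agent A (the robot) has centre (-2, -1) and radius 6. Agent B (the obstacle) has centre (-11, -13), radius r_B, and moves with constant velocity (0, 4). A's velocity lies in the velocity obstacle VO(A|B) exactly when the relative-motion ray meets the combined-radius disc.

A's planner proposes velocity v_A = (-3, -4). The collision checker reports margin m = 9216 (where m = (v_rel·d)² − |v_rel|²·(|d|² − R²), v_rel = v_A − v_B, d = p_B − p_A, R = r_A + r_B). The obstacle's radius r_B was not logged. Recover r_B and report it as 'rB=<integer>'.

m = 9216
d = (-9, -12);  v_rel = (-3, -8),  |v_rel|² = 73
v_rel×d = (-3)·(-12) − (-8)·(-9) = -36
since m = R²·73 − (-36)²:  R² = (1296 + 9216) / 73 = 144
R = √144 = 12  ⇒  r_B = 12 − 6 = 6

rB=6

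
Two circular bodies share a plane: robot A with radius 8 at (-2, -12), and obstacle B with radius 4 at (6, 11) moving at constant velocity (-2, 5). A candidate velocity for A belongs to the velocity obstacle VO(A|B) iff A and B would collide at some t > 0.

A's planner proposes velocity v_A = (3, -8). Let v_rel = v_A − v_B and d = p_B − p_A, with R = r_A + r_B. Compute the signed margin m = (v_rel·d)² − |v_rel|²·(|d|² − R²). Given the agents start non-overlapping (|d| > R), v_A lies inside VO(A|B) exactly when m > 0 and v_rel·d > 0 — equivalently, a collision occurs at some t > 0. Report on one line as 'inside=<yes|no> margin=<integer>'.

d = (8, 23),  |d|² = 593;  R = 8+4 = 12,  c = 593−12² = 449
v_rel = (5, -13),  |v_rel|² = 194;  v_rel·d = (5)·(8) + (-13)·(23) = -259
194·t² + 518·t + 449 = 0  ⇒  m = (-259)² − 194·449 = -20025
m = -20025 < 0,  v_rel·d = -259 < 0  ⇒  outside

inside=no margin=-20025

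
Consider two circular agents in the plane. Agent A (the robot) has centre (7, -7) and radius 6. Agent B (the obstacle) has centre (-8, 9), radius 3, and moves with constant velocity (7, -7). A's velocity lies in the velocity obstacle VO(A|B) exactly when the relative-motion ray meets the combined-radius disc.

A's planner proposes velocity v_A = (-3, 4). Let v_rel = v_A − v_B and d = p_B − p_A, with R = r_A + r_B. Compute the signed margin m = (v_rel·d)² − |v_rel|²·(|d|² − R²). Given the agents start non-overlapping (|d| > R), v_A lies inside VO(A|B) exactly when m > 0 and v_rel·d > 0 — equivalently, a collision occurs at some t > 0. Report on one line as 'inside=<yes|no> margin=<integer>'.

d = (-15, 16),  |d|² = 481;  R = 6+3 = 9,  c = 481−9² = 400
v_rel = (-10, 11),  |v_rel|² = 221;  v_rel·d = (-10)·(-15) + (11)·(16) = 326
221·t² − 652·t + 400 = 0  ⇒  m = 326² − 221·400 = 17876
m = 17876 > 0,  v_rel·d = 326 > 0  ⇒  inside

inside=yes margin=17876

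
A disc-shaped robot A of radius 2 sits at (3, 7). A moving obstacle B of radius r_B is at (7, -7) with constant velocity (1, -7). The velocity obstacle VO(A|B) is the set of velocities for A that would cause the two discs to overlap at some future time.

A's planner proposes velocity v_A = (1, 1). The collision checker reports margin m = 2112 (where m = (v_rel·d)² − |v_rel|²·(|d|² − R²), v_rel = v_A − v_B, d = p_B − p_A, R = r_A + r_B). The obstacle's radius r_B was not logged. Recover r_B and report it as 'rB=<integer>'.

m = 2112
d = (4, -14);  v_rel = (0, 8),  |v_rel|² = 64
v_rel×d = (0)·(-14) − (8)·(4) = -32
since m = R²·64 − (-32)²:  R² = (1024 + 2112) / 64 = 49
R = √49 = 7  ⇒  r_B = 7 − 2 = 5

rB=5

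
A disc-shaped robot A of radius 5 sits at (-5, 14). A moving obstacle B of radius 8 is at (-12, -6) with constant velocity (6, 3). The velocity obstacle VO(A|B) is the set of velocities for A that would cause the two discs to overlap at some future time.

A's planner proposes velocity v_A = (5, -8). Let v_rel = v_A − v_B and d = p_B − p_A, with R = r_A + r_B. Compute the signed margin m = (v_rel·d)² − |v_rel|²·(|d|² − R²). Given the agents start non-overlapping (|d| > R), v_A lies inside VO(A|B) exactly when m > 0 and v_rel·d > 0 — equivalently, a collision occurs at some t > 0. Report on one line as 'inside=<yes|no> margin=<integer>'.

d = (-7, -20),  |d|² = 449;  R = 5+8 = 13,  c = 449−13² = 280
v_rel = (-1, -11),  |v_rel|² = 122;  v_rel·d = (-1)·(-7) + (-11)·(-20) = 227
122·t² − 454·t + 280 = 0  ⇒  m = 227² − 122·280 = 17369
m = 17369 > 0,  v_rel·d = 227 > 0  ⇒  inside

inside=yes margin=17369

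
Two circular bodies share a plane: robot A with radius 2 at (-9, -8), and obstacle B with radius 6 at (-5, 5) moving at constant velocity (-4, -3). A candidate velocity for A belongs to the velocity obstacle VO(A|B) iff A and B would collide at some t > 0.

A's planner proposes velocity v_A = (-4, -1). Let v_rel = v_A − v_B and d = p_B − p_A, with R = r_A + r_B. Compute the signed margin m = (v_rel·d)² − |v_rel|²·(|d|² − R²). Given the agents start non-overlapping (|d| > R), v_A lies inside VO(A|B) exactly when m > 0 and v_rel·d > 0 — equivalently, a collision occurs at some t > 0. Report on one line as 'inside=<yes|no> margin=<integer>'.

d = (4, 13),  |d|² = 185;  R = 2+6 = 8,  c = 185−8² = 121
v_rel = (0, 2),  |v_rel|² = 4;  v_rel·d = (0)·(4) + (2)·(13) = 26
4·t² − 52·t + 121 = 0  ⇒  m = 26² − 4·121 = 192
m = 192 > 0,  v_rel·d = 26 > 0  ⇒  inside

inside=yes margin=192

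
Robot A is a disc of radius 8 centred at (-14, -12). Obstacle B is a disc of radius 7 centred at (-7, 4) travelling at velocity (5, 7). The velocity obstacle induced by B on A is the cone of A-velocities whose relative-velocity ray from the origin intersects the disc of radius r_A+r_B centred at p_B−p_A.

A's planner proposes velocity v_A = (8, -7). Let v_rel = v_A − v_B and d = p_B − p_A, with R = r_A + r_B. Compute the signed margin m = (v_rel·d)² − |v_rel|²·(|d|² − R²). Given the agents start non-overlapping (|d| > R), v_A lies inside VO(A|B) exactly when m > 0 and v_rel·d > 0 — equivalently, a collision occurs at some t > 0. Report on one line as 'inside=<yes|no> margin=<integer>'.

d = (7, 16),  |d|² = 305;  R = 8+7 = 15,  c = 305−15² = 80
v_rel = (3, -14),  |v_rel|² = 205;  v_rel·d = (3)·(7) + (-14)·(16) = -203
205·t² + 406·t + 80 = 0  ⇒  m = (-203)² − 205·80 = 24809
m = 24809 > 0,  v_rel·d = -203 < 0  ⇒  outside

inside=no margin=24809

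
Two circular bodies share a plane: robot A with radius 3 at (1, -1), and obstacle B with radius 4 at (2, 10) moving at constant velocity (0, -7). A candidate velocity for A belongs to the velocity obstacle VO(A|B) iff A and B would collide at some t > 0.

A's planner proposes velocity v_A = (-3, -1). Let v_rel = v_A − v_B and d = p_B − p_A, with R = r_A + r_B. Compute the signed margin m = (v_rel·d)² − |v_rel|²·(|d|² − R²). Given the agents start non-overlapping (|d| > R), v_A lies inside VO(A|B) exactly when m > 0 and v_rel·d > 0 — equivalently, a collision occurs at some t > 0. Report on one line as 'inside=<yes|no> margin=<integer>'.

d = (1, 11),  |d|² = 122;  R = 3+4 = 7,  c = 122−7² = 73
v_rel = (-3, 6),  |v_rel|² = 45;  v_rel·d = (-3)·(1) + (6)·(11) = 63
45·t² − 126·t + 73 = 0  ⇒  m = 63² − 45·73 = 684
m = 684 > 0,  v_rel·d = 63 > 0  ⇒  inside

inside=yes margin=684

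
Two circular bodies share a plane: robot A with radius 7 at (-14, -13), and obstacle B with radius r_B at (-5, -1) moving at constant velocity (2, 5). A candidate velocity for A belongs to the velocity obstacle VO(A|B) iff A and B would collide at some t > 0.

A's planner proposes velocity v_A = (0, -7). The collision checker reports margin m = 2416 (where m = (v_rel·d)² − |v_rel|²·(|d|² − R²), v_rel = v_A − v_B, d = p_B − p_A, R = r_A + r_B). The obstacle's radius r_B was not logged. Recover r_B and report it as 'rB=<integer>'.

m = 2416
d = (9, 12);  v_rel = (-2, -12),  |v_rel|² = 148
v_rel×d = (-2)·(12) − (-12)·(9) = 84
since m = R²·148 − 84²:  R² = (7056 + 2416) / 148 = 64
R = √64 = 8  ⇒  r_B = 8 − 7 = 1

rB=1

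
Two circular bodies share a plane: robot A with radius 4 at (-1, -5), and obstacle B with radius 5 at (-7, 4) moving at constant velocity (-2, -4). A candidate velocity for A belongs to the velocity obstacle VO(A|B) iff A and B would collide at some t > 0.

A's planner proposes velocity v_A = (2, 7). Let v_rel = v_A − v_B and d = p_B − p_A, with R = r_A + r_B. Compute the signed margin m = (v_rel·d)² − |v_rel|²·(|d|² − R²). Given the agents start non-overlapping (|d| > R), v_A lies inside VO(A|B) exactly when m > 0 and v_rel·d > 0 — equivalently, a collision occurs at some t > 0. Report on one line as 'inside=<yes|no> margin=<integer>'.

d = (-6, 9),  |d|² = 117;  R = 4+5 = 9,  c = 117−9² = 36
v_rel = (4, 11),  |v_rel|² = 137;  v_rel·d = (4)·(-6) + (11)·(9) = 75
137·t² − 150·t + 36 = 0  ⇒  m = 75² − 137·36 = 693
m = 693 > 0,  v_rel·d = 75 > 0  ⇒  inside

inside=yes margin=693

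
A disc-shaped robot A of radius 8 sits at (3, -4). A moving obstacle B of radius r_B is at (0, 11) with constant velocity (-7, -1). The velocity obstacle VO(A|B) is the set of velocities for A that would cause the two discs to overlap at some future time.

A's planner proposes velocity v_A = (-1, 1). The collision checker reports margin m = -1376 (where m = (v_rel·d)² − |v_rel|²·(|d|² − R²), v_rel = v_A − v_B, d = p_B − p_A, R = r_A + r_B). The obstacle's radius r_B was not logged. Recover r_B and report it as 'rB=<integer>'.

m = -1376
d = (-3, 15);  v_rel = (6, 2),  |v_rel|² = 40
v_rel×d = (6)·(15) − (2)·(-3) = 96
since m = R²·40 − 96²:  R² = (9216 + -1376) / 40 = 196
R = √196 = 14  ⇒  r_B = 14 − 8 = 6

rB=6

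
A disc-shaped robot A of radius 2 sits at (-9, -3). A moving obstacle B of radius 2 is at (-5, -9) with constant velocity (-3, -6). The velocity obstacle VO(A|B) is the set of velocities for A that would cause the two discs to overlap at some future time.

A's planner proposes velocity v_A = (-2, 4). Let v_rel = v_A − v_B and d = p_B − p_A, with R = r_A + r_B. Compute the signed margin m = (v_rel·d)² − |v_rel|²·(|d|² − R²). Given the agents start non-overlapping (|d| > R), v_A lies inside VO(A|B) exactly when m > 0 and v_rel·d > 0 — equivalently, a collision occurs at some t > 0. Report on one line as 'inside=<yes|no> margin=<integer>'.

d = (4, -6),  |d|² = 52;  R = 2+2 = 4,  c = 52−4² = 36
v_rel = (1, 10),  |v_rel|² = 101;  v_rel·d = (1)·(4) + (10)·(-6) = -56
101·t² + 112·t + 36 = 0  ⇒  m = (-56)² − 101·36 = -500
m = -500 < 0,  v_rel·d = -56 < 0  ⇒  outside

inside=no margin=-500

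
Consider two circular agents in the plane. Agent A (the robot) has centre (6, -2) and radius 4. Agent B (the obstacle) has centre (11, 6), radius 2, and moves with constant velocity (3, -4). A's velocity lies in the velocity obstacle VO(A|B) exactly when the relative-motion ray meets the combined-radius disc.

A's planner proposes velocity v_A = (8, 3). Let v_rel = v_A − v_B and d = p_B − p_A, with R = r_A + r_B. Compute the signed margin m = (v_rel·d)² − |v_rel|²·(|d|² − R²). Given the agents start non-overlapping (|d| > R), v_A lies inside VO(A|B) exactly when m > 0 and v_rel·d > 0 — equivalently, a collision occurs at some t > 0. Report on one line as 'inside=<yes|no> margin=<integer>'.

d = (5, 8),  |d|² = 89;  R = 4+2 = 6,  c = 89−6² = 53
v_rel = (5, 7),  |v_rel|² = 74;  v_rel·d = (5)·(5) + (7)·(8) = 81
74·t² − 162·t + 53 = 0  ⇒  m = 81² − 74·53 = 2639
m = 2639 > 0,  v_rel·d = 81 > 0  ⇒  inside

inside=yes margin=2639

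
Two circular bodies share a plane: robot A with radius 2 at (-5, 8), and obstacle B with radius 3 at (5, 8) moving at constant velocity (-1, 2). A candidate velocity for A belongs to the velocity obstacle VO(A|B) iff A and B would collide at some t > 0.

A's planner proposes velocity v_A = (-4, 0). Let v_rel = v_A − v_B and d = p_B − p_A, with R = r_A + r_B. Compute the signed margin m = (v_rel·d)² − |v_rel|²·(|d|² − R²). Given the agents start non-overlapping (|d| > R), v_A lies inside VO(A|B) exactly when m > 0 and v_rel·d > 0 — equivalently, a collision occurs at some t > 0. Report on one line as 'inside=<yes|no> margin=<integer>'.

d = (10, 0),  |d|² = 100;  R = 2+3 = 5,  c = 100−5² = 75
v_rel = (-3, -2),  |v_rel|² = 13;  v_rel·d = (-3)·(10) + (-2)·(0) = -30
13·t² + 60·t + 75 = 0  ⇒  m = (-30)² − 13·75 = -75
m = -75 < 0,  v_rel·d = -30 < 0  ⇒  outside

inside=no margin=-75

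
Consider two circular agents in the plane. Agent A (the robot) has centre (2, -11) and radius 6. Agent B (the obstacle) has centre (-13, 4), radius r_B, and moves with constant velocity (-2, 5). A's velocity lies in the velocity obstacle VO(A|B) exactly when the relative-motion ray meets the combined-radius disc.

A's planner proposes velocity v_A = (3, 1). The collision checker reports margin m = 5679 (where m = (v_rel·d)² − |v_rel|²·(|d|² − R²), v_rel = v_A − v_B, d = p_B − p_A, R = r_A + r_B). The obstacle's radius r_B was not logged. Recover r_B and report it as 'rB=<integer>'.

m = 5679
d = (-15, 15);  v_rel = (5, -4),  |v_rel|² = 41
v_rel×d = (5)·(15) − (-4)·(-15) = 15
since m = R²·41 − 15²:  R² = (225 + 5679) / 41 = 144
R = √144 = 12  ⇒  r_B = 12 − 6 = 6

rB=6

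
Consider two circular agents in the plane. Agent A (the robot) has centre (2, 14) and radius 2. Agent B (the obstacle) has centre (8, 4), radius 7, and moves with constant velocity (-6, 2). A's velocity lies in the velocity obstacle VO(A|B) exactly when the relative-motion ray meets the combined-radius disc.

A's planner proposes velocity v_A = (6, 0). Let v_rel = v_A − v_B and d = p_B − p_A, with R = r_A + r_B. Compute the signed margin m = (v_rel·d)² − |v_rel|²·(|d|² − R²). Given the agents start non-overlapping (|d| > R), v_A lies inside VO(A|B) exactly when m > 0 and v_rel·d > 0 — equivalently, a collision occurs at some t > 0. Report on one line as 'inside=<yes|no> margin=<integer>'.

d = (6, -10),  |d|² = 136;  R = 2+7 = 9,  c = 136−9² = 55
v_rel = (12, -2),  |v_rel|² = 148;  v_rel·d = (12)·(6) + (-2)·(-10) = 92
148·t² − 184·t + 55 = 0  ⇒  m = 92² − 148·55 = 324
m = 324 > 0,  v_rel·d = 92 > 0  ⇒  inside

inside=yes margin=324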